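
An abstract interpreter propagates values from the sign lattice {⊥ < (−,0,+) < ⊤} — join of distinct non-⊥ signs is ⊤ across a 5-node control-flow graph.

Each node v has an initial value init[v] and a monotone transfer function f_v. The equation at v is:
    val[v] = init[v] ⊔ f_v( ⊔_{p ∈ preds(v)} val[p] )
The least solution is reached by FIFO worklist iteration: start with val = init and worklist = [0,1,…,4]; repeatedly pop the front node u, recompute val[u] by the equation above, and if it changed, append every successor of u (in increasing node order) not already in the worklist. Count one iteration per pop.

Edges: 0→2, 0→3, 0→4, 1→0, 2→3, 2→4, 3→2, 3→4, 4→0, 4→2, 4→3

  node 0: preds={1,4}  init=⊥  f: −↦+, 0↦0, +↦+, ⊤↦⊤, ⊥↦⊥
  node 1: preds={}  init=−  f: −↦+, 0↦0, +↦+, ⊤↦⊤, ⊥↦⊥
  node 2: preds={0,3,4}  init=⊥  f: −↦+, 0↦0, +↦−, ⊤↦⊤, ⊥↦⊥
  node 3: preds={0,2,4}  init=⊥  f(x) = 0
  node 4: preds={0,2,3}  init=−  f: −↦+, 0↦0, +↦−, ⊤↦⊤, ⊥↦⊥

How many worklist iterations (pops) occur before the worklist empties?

10

Worklist (10 pops):
  #1 pop 0: in=− → + (was ⊥); enqueue []
  #2 pop 1: in=⊥ → − (no change)
  #3 pop 2: in=⊤ → ⊤ (was ⊥); enqueue []
  #4 pop 3: in=⊤ → 0 (was ⊥); enqueue [2]
  #5 pop 4: in=⊤ → ⊤ (was −); enqueue [0,3]
  #6 pop 2: in=⊤ → ⊤ (no change)
  #7 pop 0: in=⊤ → ⊤ (was +); enqueue [2,4]
  #8 pop 3: in=⊤ → 0 (no change)
  #9 pop 2: in=⊤ → ⊤ (no change)
  #10 pop 4: in=⊤ → ⊤ (no change)

Fixpoint:
  val[0] = ⊤
  val[1] = −
  val[2] = ⊤
  val[3] = 0
  val[4] = ⊤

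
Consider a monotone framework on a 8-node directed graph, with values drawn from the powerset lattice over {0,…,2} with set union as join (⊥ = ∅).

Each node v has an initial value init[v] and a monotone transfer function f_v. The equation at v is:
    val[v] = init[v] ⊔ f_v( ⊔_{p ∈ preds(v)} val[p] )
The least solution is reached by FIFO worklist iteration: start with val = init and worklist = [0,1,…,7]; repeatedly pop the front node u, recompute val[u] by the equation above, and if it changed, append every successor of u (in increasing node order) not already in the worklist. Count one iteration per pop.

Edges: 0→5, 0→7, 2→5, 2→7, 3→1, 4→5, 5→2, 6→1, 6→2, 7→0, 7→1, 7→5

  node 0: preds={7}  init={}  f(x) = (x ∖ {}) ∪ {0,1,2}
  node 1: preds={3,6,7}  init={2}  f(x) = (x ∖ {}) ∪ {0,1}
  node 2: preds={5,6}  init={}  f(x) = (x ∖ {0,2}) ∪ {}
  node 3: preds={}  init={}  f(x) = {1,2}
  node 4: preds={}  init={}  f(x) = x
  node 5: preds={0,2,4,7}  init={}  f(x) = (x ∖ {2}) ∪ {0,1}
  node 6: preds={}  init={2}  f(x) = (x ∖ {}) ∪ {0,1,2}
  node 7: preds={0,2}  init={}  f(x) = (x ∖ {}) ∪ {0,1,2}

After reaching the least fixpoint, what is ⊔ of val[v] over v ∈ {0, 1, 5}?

{0,1,2}

Iteration log — 13 steps:
  step 1. node 0  ⊔preds={}  new={0,1,2}  old={}  +wl: 
  step 2. node 1  ⊔preds={2}  new={0,1,2}  old={2}  +wl: 
  step 3. node 2  ⊔preds={2}  new={}  stable
  step 4. node 3  ⊔preds={}  new={1,2}  old={}  +wl: 1
  step 5. node 4  ⊔preds={}  new={}  stable
  step 6. node 5  ⊔preds={0,1,2}  new={0,1}  old={}  +wl: 2
  step 7. node 6  ⊔preds={}  new={0,1,2}  old={2}  +wl: 
  step 8. node 7  ⊔preds={0,1,2}  new={0,1,2}  old={}  +wl: 0,5
  step 9. node 1  ⊔preds={0,1,2}  new={0,1,2}  stable
  step 10. node 2  ⊔preds={0,1,2}  new={1}  old={}  +wl: 7
  step 11. node 0  ⊔preds={0,1,2}  new={0,1,2}  stable
  step 12. node 5  ⊔preds={0,1,2}  new={0,1}  stable
  step 13. node 7  ⊔preds={0,1,2}  new={0,1,2}  stable

Least fixpoint reached:
  node 0: {0,1,2}
  node 1: {0,1,2}
  node 2: {1}
  node 3: {1,2}
  node 4: {}
  node 5: {0,1}
  node 6: {0,1,2}
  node 7: {0,1,2}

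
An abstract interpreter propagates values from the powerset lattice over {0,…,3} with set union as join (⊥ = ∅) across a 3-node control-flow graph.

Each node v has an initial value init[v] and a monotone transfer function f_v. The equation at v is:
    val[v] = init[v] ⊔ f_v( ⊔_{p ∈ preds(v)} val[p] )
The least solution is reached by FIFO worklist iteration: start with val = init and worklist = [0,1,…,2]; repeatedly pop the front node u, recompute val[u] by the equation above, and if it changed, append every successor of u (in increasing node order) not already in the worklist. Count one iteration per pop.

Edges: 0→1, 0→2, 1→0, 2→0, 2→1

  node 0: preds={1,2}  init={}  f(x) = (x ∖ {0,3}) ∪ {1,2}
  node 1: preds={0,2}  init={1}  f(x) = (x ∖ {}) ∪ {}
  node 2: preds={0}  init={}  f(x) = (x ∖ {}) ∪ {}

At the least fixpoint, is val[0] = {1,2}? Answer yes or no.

yes

Worklist (5 pops):
  #1 pop 0: in={1} → {1,2} (was {}); enqueue []
  #2 pop 1: in={1,2} → {1,2} (was {1}); enqueue [0]
  #3 pop 2: in={1,2} → {1,2} (was {}); enqueue [1]
  #4 pop 0: in={1,2} → {1,2} (no change)
  #5 pop 1: in={1,2} → {1,2} (no change)

Fixpoint:
  val[0] = {1,2}
  val[1] = {1,2}
  val[2] = {1,2}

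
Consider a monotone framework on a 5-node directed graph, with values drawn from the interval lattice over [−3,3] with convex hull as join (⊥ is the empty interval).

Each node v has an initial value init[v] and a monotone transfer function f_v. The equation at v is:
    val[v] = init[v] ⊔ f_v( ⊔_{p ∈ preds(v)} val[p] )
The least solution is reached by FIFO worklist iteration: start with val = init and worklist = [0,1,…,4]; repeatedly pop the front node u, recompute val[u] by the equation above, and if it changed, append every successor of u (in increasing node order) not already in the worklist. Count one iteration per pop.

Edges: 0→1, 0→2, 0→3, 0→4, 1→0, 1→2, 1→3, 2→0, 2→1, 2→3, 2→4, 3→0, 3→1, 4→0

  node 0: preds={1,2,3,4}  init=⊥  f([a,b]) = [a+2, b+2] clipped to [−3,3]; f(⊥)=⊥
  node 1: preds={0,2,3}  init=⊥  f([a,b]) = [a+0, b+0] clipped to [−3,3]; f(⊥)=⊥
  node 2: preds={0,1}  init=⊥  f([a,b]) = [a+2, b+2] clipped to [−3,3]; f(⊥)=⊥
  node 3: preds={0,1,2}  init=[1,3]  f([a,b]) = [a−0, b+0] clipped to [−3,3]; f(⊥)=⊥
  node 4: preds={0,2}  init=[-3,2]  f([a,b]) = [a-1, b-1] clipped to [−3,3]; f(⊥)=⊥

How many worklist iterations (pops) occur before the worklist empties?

7

Trace (7 dequeues):
  [1] u=0 | in [-3,3] | out [-1,3] | prev ⊥ | push {}
  [2] u=1 | in [-1,3] | out [-1,3] | prev ⊥ | push {0}
  [3] u=2 | in [-1,3] | out [1,3] | prev ⊥ | push {1}
  [4] u=3 | in [-1,3] | out [-1,3] | prev [1,3] | push {}
  [5] u=4 | in [-1,3] | out [-3,2] | ==
  [6] u=0 | in [-3,3] | out [-1,3] | ==
  [7] u=1 | in [-1,3] | out [-1,3] | ==

Converged values:
  [0] [-1,3]
  [1] [-1,3]
  [2] [1,3]
  [3] [-1,3]
  [4] [-3,2]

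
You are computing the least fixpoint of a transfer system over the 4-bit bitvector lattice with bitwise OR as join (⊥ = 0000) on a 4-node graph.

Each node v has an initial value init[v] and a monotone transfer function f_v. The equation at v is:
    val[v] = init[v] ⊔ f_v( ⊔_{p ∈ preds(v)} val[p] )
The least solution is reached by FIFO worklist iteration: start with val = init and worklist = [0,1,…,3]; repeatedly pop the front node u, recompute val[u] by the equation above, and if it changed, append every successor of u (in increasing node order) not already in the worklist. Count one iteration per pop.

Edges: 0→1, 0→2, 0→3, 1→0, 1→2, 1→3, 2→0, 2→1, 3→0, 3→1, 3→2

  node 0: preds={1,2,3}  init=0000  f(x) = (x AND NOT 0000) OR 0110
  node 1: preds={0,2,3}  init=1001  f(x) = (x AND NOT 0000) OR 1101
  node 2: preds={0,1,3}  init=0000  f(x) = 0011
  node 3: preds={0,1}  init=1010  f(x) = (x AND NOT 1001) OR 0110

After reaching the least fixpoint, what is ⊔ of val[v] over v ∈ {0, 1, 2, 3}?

Worklist (7 pops):
  #1 pop 0: in=1011 → 1111 (was 0000); enqueue []
  #2 pop 1: in=1111 → 1111 (was 1001); enqueue [0]
  #3 pop 2: in=1111 → 0011 (was 0000); enqueue [1]
  #4 pop 3: in=1111 → 1110 (was 1010); enqueue [2]
  #5 pop 0: in=1111 → 1111 (no change)
  #6 pop 1: in=1111 → 1111 (no change)
  #7 pop 2: in=1111 → 0011 (no change)

Fixpoint:
  val[0] = 1111
  val[1] = 1111
  val[2] = 0011
  val[3] = 1110

1111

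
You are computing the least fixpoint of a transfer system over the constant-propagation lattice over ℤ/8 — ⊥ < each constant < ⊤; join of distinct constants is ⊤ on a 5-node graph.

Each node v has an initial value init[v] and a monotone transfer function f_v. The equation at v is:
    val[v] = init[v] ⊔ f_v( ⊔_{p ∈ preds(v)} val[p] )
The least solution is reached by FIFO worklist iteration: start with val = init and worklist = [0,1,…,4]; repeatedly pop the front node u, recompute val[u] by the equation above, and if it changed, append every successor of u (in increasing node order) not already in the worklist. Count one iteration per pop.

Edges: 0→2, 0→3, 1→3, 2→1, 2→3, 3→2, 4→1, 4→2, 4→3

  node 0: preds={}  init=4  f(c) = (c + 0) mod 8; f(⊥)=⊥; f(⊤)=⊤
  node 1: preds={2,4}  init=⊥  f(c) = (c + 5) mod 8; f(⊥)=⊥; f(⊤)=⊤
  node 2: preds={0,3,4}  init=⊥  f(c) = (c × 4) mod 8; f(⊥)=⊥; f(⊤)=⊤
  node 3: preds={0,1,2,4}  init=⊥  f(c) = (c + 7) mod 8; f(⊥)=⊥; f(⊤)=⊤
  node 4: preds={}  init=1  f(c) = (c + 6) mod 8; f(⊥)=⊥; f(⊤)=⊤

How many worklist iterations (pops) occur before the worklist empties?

8

Trace (8 dequeues):
  [1] u=0 | in ⊥ | out 4 | ==
  [2] u=1 | in 1 | out 6 | prev ⊥ | push {}
  [3] u=2 | in ⊤ | out ⊤ | prev ⊥ | push {1}
  [4] u=3 | in ⊤ | out ⊤ | prev ⊥ | push {2}
  [5] u=4 | in ⊥ | out 1 | ==
  [6] u=1 | in ⊤ | out ⊤ | prev 6 | push {3}
  [7] u=2 | in ⊤ | out ⊤ | ==
  [8] u=3 | in ⊤ | out ⊤ | ==

Converged values:
  [0] 4
  [1] ⊤
  [2] ⊤
  [3] ⊤
  [4] 1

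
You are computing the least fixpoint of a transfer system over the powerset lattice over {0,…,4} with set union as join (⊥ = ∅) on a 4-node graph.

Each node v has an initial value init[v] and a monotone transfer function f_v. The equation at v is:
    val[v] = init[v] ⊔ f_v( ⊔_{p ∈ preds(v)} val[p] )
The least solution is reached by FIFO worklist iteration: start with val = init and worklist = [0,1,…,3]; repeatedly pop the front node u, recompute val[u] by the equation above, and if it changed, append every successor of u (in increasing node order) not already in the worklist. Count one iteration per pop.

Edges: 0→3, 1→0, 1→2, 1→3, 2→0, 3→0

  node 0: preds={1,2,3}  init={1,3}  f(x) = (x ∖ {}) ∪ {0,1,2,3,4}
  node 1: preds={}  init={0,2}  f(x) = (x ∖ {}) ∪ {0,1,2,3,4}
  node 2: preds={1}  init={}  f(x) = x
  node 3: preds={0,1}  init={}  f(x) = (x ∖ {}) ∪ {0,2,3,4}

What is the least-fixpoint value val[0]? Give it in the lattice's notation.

Trace (5 dequeues):
  [1] u=0 | in {0,2} | out {0,1,2,3,4} | prev {1,3} | push {}
  [2] u=1 | in {} | out {0,1,2,3,4} | prev {0,2} | push {0}
  [3] u=2 | in {0,1,2,3,4} | out {0,1,2,3,4} | prev {} | push {}
  [4] u=3 | in {0,1,2,3,4} | out {0,1,2,3,4} | prev {} | push {}
  [5] u=0 | in {0,1,2,3,4} | out {0,1,2,3,4} | ==

Converged values:
  [0] {0,1,2,3,4}
  [1] {0,1,2,3,4}
  [2] {0,1,2,3,4}
  [3] {0,1,2,3,4}

{0,1,2,3,4}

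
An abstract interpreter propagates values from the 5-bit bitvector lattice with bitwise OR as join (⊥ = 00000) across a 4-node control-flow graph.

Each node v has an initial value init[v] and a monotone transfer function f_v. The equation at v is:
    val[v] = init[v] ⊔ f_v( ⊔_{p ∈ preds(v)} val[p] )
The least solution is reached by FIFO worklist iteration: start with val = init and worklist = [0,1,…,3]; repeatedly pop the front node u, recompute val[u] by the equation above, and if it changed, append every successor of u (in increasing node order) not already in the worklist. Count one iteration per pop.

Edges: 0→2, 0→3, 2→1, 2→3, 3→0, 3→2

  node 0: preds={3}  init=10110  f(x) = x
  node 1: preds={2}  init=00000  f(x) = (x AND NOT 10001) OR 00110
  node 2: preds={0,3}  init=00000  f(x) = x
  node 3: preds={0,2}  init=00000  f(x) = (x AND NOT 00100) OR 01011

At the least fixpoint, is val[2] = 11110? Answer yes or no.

no

Iteration log — 9 steps:
  step 1. node 0  ⊔preds=00000  new=10110  stable
  step 2. node 1  ⊔preds=00000  new=00110  old=00000  +wl: 
  step 3. node 2  ⊔preds=10110  new=10110  old=00000  +wl: 1
  step 4. node 3  ⊔preds=10110  new=11011  old=00000  +wl: 0,2
  step 5. node 1  ⊔preds=10110  new=00110  stable
  step 6. node 0  ⊔preds=11011  new=11111  old=10110  +wl: 3
  step 7. node 2  ⊔preds=11111  new=11111  old=10110  +wl: 1
  step 8. node 3  ⊔preds=11111  new=11011  stable
  step 9. node 1  ⊔preds=11111  new=01110  old=00110  +wl: 

Least fixpoint reached:
  node 0: 11111
  node 1: 01110
  node 2: 11111
  node 3: 11011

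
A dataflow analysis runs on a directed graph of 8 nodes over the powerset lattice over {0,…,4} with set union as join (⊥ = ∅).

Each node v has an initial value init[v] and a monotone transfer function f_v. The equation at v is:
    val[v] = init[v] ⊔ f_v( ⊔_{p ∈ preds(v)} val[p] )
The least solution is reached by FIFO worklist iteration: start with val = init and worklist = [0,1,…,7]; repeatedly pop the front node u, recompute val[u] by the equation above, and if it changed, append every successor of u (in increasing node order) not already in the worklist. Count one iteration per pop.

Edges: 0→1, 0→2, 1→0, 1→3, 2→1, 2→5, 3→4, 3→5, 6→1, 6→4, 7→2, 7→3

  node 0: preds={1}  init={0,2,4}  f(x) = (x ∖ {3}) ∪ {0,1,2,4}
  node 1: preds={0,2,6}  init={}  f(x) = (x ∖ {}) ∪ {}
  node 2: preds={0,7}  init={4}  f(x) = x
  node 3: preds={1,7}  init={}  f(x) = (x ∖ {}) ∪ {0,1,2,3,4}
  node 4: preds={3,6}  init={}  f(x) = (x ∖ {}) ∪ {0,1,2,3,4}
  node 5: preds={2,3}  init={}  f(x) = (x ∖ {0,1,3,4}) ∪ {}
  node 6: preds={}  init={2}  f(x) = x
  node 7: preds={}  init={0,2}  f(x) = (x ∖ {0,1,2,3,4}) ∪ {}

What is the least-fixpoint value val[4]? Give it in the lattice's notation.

{0,1,2,3,4}

Worklist (10 pops):
  #1 pop 0: in={} → {0,1,2,4} (was {0,2,4}); enqueue []
  #2 pop 1: in={0,1,2,4} → {0,1,2,4} (was {}); enqueue [0]
  #3 pop 2: in={0,1,2,4} → {0,1,2,4} (was {4}); enqueue [1]
  #4 pop 3: in={0,1,2,4} → {0,1,2,3,4} (was {}); enqueue []
  #5 pop 4: in={0,1,2,3,4} → {0,1,2,3,4} (was {}); enqueue []
  #6 pop 5: in={0,1,2,3,4} → {2} (was {}); enqueue []
  #7 pop 6: in={} → {2} (no change)
  #8 pop 7: in={} → {0,2} (no change)
  #9 pop 0: in={0,1,2,4} → {0,1,2,4} (no change)
  #10 pop 1: in={0,1,2,4} → {0,1,2,4} (no change)

Fixpoint:
  val[0] = {0,1,2,4}
  val[1] = {0,1,2,4}
  val[2] = {0,1,2,4}
  val[3] = {0,1,2,3,4}
  val[4] = {0,1,2,3,4}
  val[5] = {2}
  val[6] = {2}
  val[7] = {0,2}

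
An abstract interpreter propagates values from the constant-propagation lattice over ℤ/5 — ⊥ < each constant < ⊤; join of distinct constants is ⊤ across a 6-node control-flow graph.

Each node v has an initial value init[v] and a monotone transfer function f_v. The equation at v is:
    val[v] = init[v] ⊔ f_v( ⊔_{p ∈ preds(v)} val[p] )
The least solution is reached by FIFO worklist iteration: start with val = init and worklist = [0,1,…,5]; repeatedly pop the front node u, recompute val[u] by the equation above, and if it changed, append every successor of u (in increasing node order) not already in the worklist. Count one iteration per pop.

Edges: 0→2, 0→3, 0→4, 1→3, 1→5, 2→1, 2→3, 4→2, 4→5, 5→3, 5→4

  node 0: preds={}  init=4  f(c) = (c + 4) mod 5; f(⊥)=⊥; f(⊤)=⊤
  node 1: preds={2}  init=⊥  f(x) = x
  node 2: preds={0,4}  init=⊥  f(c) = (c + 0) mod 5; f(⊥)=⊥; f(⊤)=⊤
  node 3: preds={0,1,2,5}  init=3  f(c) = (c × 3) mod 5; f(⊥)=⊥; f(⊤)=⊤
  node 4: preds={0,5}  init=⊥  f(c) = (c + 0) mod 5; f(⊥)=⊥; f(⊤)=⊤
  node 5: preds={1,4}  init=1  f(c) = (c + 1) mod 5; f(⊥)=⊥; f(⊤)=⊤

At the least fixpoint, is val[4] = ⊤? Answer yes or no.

Trace (14 dequeues):
  [1] u=0 | in ⊥ | out 4 | ==
  [2] u=1 | in ⊥ | out ⊥ | ==
  [3] u=2 | in 4 | out 4 | prev ⊥ | push {1}
  [4] u=3 | in ⊤ | out ⊤ | prev 3 | push {}
  [5] u=4 | in ⊤ | out ⊤ | prev ⊥ | push {2}
  [6] u=5 | in ⊤ | out ⊤ | prev 1 | push {3,4}
  [7] u=1 | in 4 | out 4 | prev ⊥ | push {5}
  [8] u=2 | in ⊤ | out ⊤ | prev 4 | push {1}
  [9] u=3 | in ⊤ | out ⊤ | ==
  [10] u=4 | in ⊤ | out ⊤ | ==
  [11] u=5 | in ⊤ | out ⊤ | ==
  [12] u=1 | in ⊤ | out ⊤ | prev 4 | push {3,5}
  [13] u=3 | in ⊤ | out ⊤ | ==
  [14] u=5 | in ⊤ | out ⊤ | ==

Converged values:
  [0] 4
  [1] ⊤
  [2] ⊤
  [3] ⊤
  [4] ⊤
  [5] ⊤

yes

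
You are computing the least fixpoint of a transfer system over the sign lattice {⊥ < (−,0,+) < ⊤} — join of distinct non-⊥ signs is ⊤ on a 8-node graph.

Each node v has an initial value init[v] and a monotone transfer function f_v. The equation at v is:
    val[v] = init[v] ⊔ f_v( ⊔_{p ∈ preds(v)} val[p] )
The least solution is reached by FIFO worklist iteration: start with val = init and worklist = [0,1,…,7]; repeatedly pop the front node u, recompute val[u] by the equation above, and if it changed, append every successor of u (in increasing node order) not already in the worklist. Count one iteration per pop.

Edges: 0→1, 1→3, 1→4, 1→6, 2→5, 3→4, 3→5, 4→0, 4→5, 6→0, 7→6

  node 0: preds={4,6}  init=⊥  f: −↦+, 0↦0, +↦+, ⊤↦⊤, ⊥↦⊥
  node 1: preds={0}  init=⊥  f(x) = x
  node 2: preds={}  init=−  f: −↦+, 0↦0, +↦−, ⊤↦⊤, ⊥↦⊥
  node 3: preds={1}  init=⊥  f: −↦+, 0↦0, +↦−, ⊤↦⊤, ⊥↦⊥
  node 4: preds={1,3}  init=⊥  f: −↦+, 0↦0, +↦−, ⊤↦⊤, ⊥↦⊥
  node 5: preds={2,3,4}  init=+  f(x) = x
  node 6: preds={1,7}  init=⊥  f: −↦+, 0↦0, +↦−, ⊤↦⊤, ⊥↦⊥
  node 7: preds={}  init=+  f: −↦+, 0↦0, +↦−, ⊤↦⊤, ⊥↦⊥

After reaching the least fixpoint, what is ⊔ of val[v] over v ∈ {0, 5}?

Trace (21 dequeues):
  [1] u=0 | in ⊥ | out ⊥ | ==
  [2] u=1 | in ⊥ | out ⊥ | ==
  [3] u=2 | in ⊥ | out − | ==
  [4] u=3 | in ⊥ | out ⊥ | ==
  [5] u=4 | in ⊥ | out ⊥ | ==
  [6] u=5 | in − | out ⊤ | prev + | push {}
  [7] u=6 | in + | out − | prev ⊥ | push {0}
  [8] u=7 | in ⊥ | out + | ==
  [9] u=0 | in − | out + | prev ⊥ | push {1}
  [10] u=1 | in + | out + | prev ⊥ | push {3,4,6}
  [11] u=3 | in + | out − | prev ⊥ | push {5}
  [12] u=4 | in ⊤ | out ⊤ | prev ⊥ | push {0}
  [13] u=6 | in + | out − | ==
  [14] u=5 | in ⊤ | out ⊤ | ==
  [15] u=0 | in ⊤ | out ⊤ | prev + | push {1}
  [16] u=1 | in ⊤ | out ⊤ | prev + | push {3,4,6}
  [17] u=3 | in ⊤ | out ⊤ | prev − | push {5}
  [18] u=4 | in ⊤ | out ⊤ | ==
  [19] u=6 | in ⊤ | out ⊤ | prev − | push {0}
  [20] u=5 | in ⊤ | out ⊤ | ==
  [21] u=0 | in ⊤ | out ⊤ | ==

Converged values:
  [0] ⊤
  [1] ⊤
  [2] −
  [3] ⊤
  [4] ⊤
  [5] ⊤
  [6] ⊤
  [7] +

⊤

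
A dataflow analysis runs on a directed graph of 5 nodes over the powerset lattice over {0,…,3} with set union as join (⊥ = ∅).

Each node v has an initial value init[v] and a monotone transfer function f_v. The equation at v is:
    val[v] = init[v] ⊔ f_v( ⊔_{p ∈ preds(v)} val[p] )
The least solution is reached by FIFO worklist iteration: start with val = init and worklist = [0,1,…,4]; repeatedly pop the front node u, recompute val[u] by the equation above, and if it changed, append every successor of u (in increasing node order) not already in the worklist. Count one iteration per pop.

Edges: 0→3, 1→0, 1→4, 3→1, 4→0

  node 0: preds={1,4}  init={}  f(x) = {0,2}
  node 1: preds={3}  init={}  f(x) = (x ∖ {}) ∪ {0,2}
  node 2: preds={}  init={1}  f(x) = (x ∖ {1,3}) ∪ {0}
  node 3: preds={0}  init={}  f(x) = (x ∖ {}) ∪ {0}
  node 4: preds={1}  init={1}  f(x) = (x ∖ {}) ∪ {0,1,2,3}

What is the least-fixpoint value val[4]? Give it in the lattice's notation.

{0,1,2,3}

Worklist (7 pops):
  #1 pop 0: in={1} → {0,2} (was {}); enqueue []
  #2 pop 1: in={} → {0,2} (was {}); enqueue [0]
  #3 pop 2: in={} → {0,1} (was {1}); enqueue []
  #4 pop 3: in={0,2} → {0,2} (was {}); enqueue [1]
  #5 pop 4: in={0,2} → {0,1,2,3} (was {1}); enqueue []
  #6 pop 0: in={0,1,2,3} → {0,2} (no change)
  #7 pop 1: in={0,2} → {0,2} (no change)

Fixpoint:
  val[0] = {0,2}
  val[1] = {0,2}
  val[2] = {0,1}
  val[3] = {0,2}
  val[4] = {0,1,2,3}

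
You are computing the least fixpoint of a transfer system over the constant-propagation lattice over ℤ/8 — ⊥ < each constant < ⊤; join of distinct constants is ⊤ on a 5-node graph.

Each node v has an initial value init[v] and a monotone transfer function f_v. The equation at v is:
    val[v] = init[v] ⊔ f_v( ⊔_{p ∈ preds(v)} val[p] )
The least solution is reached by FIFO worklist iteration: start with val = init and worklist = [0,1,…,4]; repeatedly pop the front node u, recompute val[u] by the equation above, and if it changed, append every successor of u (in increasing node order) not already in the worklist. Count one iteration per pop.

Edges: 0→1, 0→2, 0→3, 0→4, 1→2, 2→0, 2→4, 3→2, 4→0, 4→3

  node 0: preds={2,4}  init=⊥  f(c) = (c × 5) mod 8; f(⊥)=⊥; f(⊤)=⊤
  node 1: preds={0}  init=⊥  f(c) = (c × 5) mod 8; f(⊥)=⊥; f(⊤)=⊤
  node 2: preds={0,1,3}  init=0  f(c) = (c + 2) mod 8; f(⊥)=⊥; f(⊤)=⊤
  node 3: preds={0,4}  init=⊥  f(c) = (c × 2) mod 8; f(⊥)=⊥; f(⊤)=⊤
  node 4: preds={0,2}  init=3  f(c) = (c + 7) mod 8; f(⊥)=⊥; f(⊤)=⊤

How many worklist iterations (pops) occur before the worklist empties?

8

Trace (8 dequeues):
  [1] u=0 | in ⊤ | out ⊤ | prev ⊥ | push {}
  [2] u=1 | in ⊤ | out ⊤ | prev ⊥ | push {}
  [3] u=2 | in ⊤ | out ⊤ | prev 0 | push {0}
  [4] u=3 | in ⊤ | out ⊤ | prev ⊥ | push {2}
  [5] u=4 | in ⊤ | out ⊤ | prev 3 | push {3}
  [6] u=0 | in ⊤ | out ⊤ | ==
  [7] u=2 | in ⊤ | out ⊤ | ==
  [8] u=3 | in ⊤ | out ⊤ | ==

Converged values:
  [0] ⊤
  [1] ⊤
  [2] ⊤
  [3] ⊤
  [4] ⊤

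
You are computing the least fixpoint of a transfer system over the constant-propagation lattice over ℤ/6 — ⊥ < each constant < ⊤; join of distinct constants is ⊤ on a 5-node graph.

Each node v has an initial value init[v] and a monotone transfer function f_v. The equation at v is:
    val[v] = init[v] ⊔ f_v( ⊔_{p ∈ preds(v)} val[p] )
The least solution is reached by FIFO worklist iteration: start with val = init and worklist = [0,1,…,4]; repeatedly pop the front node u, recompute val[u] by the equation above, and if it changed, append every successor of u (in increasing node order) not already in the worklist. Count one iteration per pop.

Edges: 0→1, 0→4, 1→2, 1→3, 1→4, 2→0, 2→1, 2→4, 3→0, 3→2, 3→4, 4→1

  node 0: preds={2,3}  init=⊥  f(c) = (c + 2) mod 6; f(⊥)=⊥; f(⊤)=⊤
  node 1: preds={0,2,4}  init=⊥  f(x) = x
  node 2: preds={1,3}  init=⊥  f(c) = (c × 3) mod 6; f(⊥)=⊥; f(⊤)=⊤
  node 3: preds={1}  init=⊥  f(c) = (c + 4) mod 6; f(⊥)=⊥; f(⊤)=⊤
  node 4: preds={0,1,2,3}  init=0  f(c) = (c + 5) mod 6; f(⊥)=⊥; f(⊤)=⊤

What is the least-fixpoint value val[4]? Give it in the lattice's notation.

⊤

Iteration log — 14 steps:
  step 1. node 0  ⊔preds=⊥  new=⊥  stable
  step 2. node 1  ⊔preds=0  new=0  old=⊥  +wl: 
  step 3. node 2  ⊔preds=0  new=0  old=⊥  +wl: 0,1
  step 4. node 3  ⊔preds=0  new=4  old=⊥  +wl: 2
  step 5. node 4  ⊔preds=⊤  new=⊤  old=0  +wl: 
  step 6. node 0  ⊔preds=⊤  new=⊤  old=⊥  +wl: 4
  step 7. node 1  ⊔preds=⊤  new=⊤  old=0  +wl: 3
  step 8. node 2  ⊔preds=⊤  new=⊤  old=0  +wl: 0,1
  step 9. node 4  ⊔preds=⊤  new=⊤  stable
  step 10. node 3  ⊔preds=⊤  new=⊤  old=4  +wl: 2,4
  step 11. node 0  ⊔preds=⊤  new=⊤  stable
  step 12. node 1  ⊔preds=⊤  new=⊤  stable
  step 13. node 2  ⊔preds=⊤  new=⊤  stable
  step 14. node 4  ⊔preds=⊤  new=⊤  stable

Least fixpoint reached:
  node 0: ⊤
  node 1: ⊤
  node 2: ⊤
  node 3: ⊤
  node 4: ⊤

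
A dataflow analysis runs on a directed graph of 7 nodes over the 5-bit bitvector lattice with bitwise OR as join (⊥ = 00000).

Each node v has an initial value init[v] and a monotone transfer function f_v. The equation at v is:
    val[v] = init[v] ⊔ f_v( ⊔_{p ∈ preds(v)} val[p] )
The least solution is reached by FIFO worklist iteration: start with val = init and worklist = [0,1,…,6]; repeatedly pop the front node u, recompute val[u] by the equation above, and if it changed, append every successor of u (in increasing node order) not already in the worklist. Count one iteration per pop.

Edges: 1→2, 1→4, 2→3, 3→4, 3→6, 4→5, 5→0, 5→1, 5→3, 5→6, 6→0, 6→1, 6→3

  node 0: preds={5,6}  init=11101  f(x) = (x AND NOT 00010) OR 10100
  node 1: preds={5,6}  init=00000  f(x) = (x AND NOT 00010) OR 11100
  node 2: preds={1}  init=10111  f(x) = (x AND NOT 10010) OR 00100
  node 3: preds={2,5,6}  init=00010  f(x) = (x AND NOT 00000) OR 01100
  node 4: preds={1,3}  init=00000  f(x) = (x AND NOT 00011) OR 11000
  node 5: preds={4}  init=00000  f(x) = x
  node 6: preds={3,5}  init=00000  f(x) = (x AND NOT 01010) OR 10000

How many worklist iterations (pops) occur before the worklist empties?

Worklist (12 pops):
  #1 pop 0: in=00000 → 11101 (no change)
  #2 pop 1: in=00000 → 11100 (was 00000); enqueue []
  #3 pop 2: in=11100 → 11111 (was 10111); enqueue []
  #4 pop 3: in=11111 → 11111 (was 00010); enqueue []
  #5 pop 4: in=11111 → 11100 (was 00000); enqueue []
  #6 pop 5: in=11100 → 11100 (was 00000); enqueue [0,1,3]
  #7 pop 6: in=11111 → 10101 (was 00000); enqueue []
  #8 pop 0: in=11101 → 11101 (no change)
  #9 pop 1: in=11101 → 11101 (was 11100); enqueue [2,4]
  #10 pop 3: in=11111 → 11111 (no change)
  #11 pop 2: in=11101 → 11111 (no change)
  #12 pop 4: in=11111 → 11100 (no change)

Fixpoint:
  val[0] = 11101
  val[1] = 11101
  val[2] = 11111
  val[3] = 11111
  val[4] = 11100
  val[5] = 11100
  val[6] = 10101

12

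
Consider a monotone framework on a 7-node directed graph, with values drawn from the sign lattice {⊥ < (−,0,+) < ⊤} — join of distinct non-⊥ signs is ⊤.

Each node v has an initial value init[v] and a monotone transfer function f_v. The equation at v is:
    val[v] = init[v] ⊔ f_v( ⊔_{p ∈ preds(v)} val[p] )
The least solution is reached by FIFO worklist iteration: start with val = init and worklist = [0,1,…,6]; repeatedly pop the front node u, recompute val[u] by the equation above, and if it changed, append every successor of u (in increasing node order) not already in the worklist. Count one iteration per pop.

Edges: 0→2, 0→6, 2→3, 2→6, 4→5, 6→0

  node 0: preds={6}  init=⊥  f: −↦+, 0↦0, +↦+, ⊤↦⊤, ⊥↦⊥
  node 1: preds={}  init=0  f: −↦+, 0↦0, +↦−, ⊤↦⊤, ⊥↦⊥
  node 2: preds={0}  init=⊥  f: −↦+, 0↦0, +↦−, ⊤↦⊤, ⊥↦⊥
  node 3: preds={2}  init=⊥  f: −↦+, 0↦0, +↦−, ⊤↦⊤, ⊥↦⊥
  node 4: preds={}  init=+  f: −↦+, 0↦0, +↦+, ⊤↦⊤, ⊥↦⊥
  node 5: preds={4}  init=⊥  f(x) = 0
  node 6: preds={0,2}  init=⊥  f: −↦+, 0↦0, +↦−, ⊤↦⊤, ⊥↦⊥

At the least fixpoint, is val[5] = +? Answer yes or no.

Iteration log — 7 steps:
  step 1. node 0  ⊔preds=⊥  new=⊥  stable
  step 2. node 1  ⊔preds=⊥  new=0  stable
  step 3. node 2  ⊔preds=⊥  new=⊥  stable
  step 4. node 3  ⊔preds=⊥  new=⊥  stable
  step 5. node 4  ⊔preds=⊥  new=+  stable
  step 6. node 5  ⊔preds=+  new=0  old=⊥  +wl: 
  step 7. node 6  ⊔preds=⊥  new=⊥  stable

Least fixpoint reached:
  node 0: ⊥
  node 1: 0
  node 2: ⊥
  node 3: ⊥
  node 4: +
  node 5: 0
  node 6: ⊥

no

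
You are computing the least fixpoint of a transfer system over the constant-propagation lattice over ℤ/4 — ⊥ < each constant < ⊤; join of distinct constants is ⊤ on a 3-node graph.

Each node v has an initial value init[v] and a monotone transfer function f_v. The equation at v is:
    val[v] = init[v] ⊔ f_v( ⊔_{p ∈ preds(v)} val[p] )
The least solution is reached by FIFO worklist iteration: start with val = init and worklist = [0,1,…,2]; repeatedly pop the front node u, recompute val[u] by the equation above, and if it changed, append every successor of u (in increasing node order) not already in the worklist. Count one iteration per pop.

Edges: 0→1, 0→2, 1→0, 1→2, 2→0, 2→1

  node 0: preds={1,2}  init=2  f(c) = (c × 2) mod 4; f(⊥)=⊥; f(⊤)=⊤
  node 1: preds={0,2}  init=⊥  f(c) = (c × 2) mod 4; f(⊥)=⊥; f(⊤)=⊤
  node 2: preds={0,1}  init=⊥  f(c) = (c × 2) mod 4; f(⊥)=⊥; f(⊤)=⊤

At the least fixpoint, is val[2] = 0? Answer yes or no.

no

Worklist (7 pops):
  #1 pop 0: in=⊥ → 2 (no change)
  #2 pop 1: in=2 → 0 (was ⊥); enqueue [0]
  #3 pop 2: in=⊤ → ⊤ (was ⊥); enqueue [1]
  #4 pop 0: in=⊤ → ⊤ (was 2); enqueue [2]
  #5 pop 1: in=⊤ → ⊤ (was 0); enqueue [0]
  #6 pop 2: in=⊤ → ⊤ (no change)
  #7 pop 0: in=⊤ → ⊤ (no change)

Fixpoint:
  val[0] = ⊤
  val[1] = ⊤
  val[2] = ⊤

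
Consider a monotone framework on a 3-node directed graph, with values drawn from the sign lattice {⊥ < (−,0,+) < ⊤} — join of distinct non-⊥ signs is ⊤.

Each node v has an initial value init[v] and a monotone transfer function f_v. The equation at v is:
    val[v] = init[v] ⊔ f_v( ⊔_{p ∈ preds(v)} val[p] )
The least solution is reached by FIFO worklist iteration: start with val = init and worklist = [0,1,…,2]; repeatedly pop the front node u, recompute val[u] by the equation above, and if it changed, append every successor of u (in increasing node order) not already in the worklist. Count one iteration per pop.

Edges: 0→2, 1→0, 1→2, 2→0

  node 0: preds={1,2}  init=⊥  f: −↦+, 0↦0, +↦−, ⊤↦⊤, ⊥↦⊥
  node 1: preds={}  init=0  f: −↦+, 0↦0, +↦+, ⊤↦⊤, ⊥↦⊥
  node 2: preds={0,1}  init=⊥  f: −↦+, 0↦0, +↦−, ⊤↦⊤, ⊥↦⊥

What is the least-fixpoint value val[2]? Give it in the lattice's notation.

Trace (4 dequeues):
  [1] u=0 | in 0 | out 0 | prev ⊥ | push {}
  [2] u=1 | in ⊥ | out 0 | ==
  [3] u=2 | in 0 | out 0 | prev ⊥ | push {0}
  [4] u=0 | in 0 | out 0 | ==

Converged values:
  [0] 0
  [1] 0
  [2] 0

0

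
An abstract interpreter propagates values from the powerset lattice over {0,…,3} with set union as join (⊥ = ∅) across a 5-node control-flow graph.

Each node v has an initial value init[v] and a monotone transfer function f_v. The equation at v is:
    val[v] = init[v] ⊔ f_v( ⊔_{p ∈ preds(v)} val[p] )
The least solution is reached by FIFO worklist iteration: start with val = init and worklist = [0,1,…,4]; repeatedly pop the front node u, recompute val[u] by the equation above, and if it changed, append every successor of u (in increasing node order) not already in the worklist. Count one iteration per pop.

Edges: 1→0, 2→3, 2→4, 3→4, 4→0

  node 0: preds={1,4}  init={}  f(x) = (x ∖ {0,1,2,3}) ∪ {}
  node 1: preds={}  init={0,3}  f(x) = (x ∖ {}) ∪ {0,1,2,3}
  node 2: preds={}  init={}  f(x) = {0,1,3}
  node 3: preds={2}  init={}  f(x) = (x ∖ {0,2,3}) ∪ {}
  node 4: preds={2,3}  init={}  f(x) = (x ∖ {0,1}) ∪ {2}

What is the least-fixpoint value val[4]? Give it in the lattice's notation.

{2,3}

Worklist (6 pops):
  #1 pop 0: in={0,3} → {} (no change)
  #2 pop 1: in={} → {0,1,2,3} (was {0,3}); enqueue [0]
  #3 pop 2: in={} → {0,1,3} (was {}); enqueue []
  #4 pop 3: in={0,1,3} → {1} (was {}); enqueue []
  #5 pop 4: in={0,1,3} → {2,3} (was {}); enqueue []
  #6 pop 0: in={0,1,2,3} → {} (no change)

Fixpoint:
  val[0] = {}
  val[1] = {0,1,2,3}
  val[2] = {0,1,3}
  val[3] = {1}
  val[4] = {2,3}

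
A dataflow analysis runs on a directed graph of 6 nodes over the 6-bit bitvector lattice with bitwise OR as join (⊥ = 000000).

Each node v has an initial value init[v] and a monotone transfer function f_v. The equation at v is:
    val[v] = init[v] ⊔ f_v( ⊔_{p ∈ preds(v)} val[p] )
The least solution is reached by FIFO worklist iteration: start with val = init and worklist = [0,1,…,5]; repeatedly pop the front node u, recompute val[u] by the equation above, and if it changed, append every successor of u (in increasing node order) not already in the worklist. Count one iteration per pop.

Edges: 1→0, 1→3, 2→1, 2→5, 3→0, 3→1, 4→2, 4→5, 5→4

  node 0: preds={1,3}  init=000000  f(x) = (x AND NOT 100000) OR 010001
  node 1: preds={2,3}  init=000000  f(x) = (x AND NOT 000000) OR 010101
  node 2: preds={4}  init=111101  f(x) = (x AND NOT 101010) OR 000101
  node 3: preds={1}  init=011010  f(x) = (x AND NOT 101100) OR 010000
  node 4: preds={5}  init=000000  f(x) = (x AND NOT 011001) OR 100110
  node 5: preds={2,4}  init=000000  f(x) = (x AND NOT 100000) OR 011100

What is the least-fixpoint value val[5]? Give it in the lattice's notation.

Worklist (10 pops):
  #1 pop 0: in=011010 → 011011 (was 000000); enqueue []
  #2 pop 1: in=111111 → 111111 (was 000000); enqueue [0]
  #3 pop 2: in=000000 → 111101 (no change)
  #4 pop 3: in=111111 → 011011 (was 011010); enqueue [1]
  #5 pop 4: in=000000 → 100110 (was 000000); enqueue [2]
  #6 pop 5: in=111111 → 011111 (was 000000); enqueue [4]
  #7 pop 0: in=111111 → 011111 (was 011011); enqueue []
  #8 pop 1: in=111111 → 111111 (no change)
  #9 pop 2: in=100110 → 111101 (no change)
  #10 pop 4: in=011111 → 100110 (no change)

Fixpoint:
  val[0] = 011111
  val[1] = 111111
  val[2] = 111101
  val[3] = 011011
  val[4] = 100110
  val[5] = 011111

011111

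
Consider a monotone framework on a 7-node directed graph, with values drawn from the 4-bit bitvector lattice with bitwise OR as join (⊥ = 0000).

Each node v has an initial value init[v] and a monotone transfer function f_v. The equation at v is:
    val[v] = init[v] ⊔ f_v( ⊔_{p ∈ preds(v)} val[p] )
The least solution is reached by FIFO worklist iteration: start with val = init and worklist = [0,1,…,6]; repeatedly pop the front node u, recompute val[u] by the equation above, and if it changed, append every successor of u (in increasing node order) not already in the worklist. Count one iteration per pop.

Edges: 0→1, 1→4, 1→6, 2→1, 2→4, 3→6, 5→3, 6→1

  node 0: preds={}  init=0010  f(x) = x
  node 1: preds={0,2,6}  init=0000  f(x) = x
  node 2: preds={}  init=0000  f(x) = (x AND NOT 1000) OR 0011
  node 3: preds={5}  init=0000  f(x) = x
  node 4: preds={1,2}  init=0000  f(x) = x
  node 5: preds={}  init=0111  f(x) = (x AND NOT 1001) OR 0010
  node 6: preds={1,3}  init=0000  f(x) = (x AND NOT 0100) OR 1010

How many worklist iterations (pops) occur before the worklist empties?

10

Worklist (10 pops):
  #1 pop 0: in=0000 → 0010 (no change)
  #2 pop 1: in=0010 → 0010 (was 0000); enqueue []
  #3 pop 2: in=0000 → 0011 (was 0000); enqueue [1]
  #4 pop 3: in=0111 → 0111 (was 0000); enqueue []
  #5 pop 4: in=0011 → 0011 (was 0000); enqueue []
  #6 pop 5: in=0000 → 0111 (no change)
  #7 pop 6: in=0111 → 1011 (was 0000); enqueue []
  #8 pop 1: in=1011 → 1011 (was 0010); enqueue [4,6]
  #9 pop 4: in=1011 → 1011 (was 0011); enqueue []
  #10 pop 6: in=1111 → 1011 (no change)

Fixpoint:
  val[0] = 0010
  val[1] = 1011
  val[2] = 0011
  val[3] = 0111
  val[4] = 1011
  val[5] = 0111
  val[6] = 1011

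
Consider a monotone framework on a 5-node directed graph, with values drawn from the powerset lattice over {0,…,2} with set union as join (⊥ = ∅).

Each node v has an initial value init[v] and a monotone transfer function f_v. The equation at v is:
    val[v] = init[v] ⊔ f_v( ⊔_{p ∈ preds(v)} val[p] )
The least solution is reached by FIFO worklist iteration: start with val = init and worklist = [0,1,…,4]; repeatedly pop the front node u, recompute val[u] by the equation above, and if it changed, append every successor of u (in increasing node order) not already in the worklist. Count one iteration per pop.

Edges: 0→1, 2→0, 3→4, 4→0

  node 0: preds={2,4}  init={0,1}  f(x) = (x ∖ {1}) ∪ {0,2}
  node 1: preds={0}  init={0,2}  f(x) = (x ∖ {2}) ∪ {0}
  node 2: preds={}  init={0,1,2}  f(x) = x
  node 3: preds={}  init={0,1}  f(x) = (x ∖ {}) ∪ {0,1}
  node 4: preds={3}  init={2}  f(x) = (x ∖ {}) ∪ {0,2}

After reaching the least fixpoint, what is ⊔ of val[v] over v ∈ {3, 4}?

{0,1,2}

Worklist (6 pops):
  #1 pop 0: in={0,1,2} → {0,1,2} (was {0,1}); enqueue []
  #2 pop 1: in={0,1,2} → {0,1,2} (was {0,2}); enqueue []
  #3 pop 2: in={} → {0,1,2} (no change)
  #4 pop 3: in={} → {0,1} (no change)
  #5 pop 4: in={0,1} → {0,1,2} (was {2}); enqueue [0]
  #6 pop 0: in={0,1,2} → {0,1,2} (no change)

Fixpoint:
  val[0] = {0,1,2}
  val[1] = {0,1,2}
  val[2] = {0,1,2}
  val[3] = {0,1}
  val[4] = {0,1,2}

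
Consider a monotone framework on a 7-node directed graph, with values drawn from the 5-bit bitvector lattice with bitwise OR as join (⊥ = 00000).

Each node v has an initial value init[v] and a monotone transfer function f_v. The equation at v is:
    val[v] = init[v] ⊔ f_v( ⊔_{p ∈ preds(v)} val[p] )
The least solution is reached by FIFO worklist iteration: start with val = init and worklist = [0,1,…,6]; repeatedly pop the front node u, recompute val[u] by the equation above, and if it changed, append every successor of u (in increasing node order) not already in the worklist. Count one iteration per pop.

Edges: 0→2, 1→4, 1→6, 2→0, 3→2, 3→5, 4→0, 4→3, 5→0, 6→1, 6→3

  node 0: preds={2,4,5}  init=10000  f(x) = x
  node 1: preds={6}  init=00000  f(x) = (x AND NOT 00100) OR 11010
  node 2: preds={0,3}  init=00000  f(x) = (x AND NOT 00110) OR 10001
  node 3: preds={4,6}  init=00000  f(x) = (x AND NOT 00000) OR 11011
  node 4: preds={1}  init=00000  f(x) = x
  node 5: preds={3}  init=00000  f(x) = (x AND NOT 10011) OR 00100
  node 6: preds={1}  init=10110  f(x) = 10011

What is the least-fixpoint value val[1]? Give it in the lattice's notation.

11011

Iteration log — 16 steps:
  step 1. node 0  ⊔preds=00000  new=10000  stable
  step 2. node 1  ⊔preds=10110  new=11010  old=00000  +wl: 
  step 3. node 2  ⊔preds=10000  new=10001  old=00000  +wl: 0
  step 4. node 3  ⊔preds=10110  new=11111  old=00000  +wl: 2
  step 5. node 4  ⊔preds=11010  new=11010  old=00000  +wl: 3
  step 6. node 5  ⊔preds=11111  new=01100  old=00000  +wl: 
  step 7. node 6  ⊔preds=11010  new=10111  old=10110  +wl: 1
  step 8. node 0  ⊔preds=11111  new=11111  old=10000  +wl: 
  step 9. node 2  ⊔preds=11111  new=11001  old=10001  +wl: 0
  step 10. node 3  ⊔preds=11111  new=11111  stable
  step 11. node 1  ⊔preds=10111  new=11011  old=11010  +wl: 4,6
  step 12. node 0  ⊔preds=11111  new=11111  stable
  step 13. node 4  ⊔preds=11011  new=11011  old=11010  +wl: 0,3
  step 14. node 6  ⊔preds=11011  new=10111  stable
  step 15. node 0  ⊔preds=11111  new=11111  stable
  step 16. node 3  ⊔preds=11111  new=11111  stable

Least fixpoint reached:
  node 0: 11111
  node 1: 11011
  node 2: 11001
  node 3: 11111
  node 4: 11011
  node 5: 01100
  node 6: 10111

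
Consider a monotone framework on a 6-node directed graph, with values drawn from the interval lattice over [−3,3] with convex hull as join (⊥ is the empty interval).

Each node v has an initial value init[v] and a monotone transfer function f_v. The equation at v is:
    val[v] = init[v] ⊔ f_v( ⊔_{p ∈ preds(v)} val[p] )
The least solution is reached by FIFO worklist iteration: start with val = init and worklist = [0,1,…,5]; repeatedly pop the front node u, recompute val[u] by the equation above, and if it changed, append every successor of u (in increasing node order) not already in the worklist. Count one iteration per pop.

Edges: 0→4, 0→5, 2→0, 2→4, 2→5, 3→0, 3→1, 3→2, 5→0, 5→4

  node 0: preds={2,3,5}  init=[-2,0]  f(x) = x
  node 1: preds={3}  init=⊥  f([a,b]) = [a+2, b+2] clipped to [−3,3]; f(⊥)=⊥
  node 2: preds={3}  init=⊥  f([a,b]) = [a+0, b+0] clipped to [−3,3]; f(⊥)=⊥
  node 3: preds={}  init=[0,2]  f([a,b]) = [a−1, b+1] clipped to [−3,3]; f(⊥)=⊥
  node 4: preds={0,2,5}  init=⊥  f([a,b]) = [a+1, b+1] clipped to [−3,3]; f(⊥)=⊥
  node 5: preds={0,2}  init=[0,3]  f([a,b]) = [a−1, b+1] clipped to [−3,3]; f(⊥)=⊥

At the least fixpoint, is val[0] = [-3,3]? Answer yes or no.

yes

Trace (9 dequeues):
  [1] u=0 | in [0,3] | out [-2,3] | prev [-2,0] | push {}
  [2] u=1 | in [0,2] | out [2,3] | prev ⊥ | push {}
  [3] u=2 | in [0,2] | out [0,2] | prev ⊥ | push {0}
  [4] u=3 | in ⊥ | out [0,2] | ==
  [5] u=4 | in [-2,3] | out [-1,3] | prev ⊥ | push {}
  [6] u=5 | in [-2,3] | out [-3,3] | prev [0,3] | push {4}
  [7] u=0 | in [-3,3] | out [-3,3] | prev [-2,3] | push {5}
  [8] u=4 | in [-3,3] | out [-2,3] | prev [-1,3] | push {}
  [9] u=5 | in [-3,3] | out [-3,3] | ==

Converged values:
  [0] [-3,3]
  [1] [2,3]
  [2] [0,2]
  [3] [0,2]
  [4] [-2,3]
  [5] [-3,3]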